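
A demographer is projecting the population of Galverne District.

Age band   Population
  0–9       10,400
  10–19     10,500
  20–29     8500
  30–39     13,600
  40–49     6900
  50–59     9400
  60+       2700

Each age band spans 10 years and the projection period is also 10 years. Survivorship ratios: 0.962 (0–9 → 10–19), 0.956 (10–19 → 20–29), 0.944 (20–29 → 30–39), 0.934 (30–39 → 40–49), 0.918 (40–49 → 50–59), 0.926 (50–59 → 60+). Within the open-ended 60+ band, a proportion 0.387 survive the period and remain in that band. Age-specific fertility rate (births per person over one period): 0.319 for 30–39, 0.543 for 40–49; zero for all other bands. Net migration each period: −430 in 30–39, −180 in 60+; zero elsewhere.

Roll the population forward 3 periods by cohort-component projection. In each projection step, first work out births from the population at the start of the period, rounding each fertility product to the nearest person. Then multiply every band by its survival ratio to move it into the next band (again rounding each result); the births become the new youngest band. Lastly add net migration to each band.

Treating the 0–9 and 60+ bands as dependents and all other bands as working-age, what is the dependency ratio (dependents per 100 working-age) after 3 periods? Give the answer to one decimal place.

(Bands numbered youngest = 1 to oldest = 7.)
— Period 1 —
Births: 13600 × 0.319 = 4338 ; 6900 × 0.543 = 3747 → total 8085
Band 2: 10400 × 0.962 = 10005
Band 3: 10500 × 0.956 = 10038
Band 4: 8500 × 0.944 = 8024
Band 5: 13600 × 0.934 = 12702
Band 6: 6900 × 0.918 = 6334
Band 7: 9400 × 0.926 + 2700 × 0.387 = 8704 + 1045 = 9749
Net migration: Band 4 − 430 → 7594; Band 7 − 180 → 9569
Population now: 0–9=8085, 10–19=10005, 20–29=10038, 30–39=7594, 40–49=12702, 50–59=6334, 60+=9569
— Period 2 —
Births: 7594 × 0.319 = 2422 ; 12702 × 0.543 = 6897 → total 9319
Band 2: 8085 × 0.962 = 7778
Band 3: 10005 × 0.956 = 9565
Band 4: 10038 × 0.944 = 9476
Band 5: 7594 × 0.934 = 7093
Band 6: 12702 × 0.918 = 11660
Band 7: 6334 × 0.926 + 9569 × 0.387 = 5865 + 3703 = 9568
Net migration: Band 4 − 430 → 9046; Band 7 − 180 → 9388
Population now: 0–9=9319, 10–19=7778, 20–29=9565, 30–39=9046, 40–49=7093, 50–59=11660, 60+=9388
— Period 3 —
Births: 9046 × 0.319 = 2886 ; 7093 × 0.543 = 3851 → total 6737
Band 2: 9319 × 0.962 = 8965
Band 3: 7778 × 0.956 = 7436
Band 4: 9565 × 0.944 = 9029
Band 5: 9046 × 0.934 = 8449
Band 6: 7093 × 0.918 = 6511
Band 7: 11660 × 0.926 + 9388 × 0.387 = 10797 + 3633 = 14430
Net migration: Band 4 − 430 → 8599; Band 7 − 180 → 14250
Population now: 0–9=6737, 10–19=8965, 20–29=7436, 30–39=8599, 40–49=8449, 50–59=6511, 60+=14250
Dependents (band 0–9 + band 60+) = 6737 + 14250 = 20987; working-age = 39960; ratio = 20987/39960 × 100 = 52.5

52.5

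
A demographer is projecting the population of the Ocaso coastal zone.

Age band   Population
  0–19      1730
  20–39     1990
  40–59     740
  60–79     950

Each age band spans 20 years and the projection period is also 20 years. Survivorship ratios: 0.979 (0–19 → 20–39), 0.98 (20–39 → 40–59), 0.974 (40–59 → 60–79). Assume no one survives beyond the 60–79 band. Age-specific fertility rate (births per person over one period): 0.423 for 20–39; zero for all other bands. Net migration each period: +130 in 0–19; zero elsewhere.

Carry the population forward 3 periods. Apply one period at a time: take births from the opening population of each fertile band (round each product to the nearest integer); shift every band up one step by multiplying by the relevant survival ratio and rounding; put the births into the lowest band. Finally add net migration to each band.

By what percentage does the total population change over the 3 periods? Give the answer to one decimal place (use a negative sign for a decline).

Call the bands 1 to 4, youngest first.
— Period 1 —
Births: 1990 * 0.423 = 842
Band 2: 1730 * 0.979 = 1694
Band 3: 1990 * 0.98 = 1950
Band 4: 740 * 0.974 = 721
Net migration: Band 1 + 130 → 972
End of period: [972, 1694, 1950, 721]
— Period 2 —
Births: 1694 * 0.423 = 717
Band 2: 972 * 0.979 = 952
Band 3: 1694 * 0.98 = 1660
Band 4: 1950 * 0.974 = 1899
Net migration: Band 1 + 130 → 847
End of period: [847, 952, 1660, 1899]
— Period 3 —
Births: 952 * 0.423 = 403
Band 2: 847 * 0.979 = 829
Band 3: 952 * 0.98 = 933
Band 4: 1660 * 0.974 = 1617
Net migration: Band 1 + 130 → 533
End of period: [533, 829, 933, 1617]
Total: 5410 → 3912; change = -1498; percentage change = -27.7%

-27.7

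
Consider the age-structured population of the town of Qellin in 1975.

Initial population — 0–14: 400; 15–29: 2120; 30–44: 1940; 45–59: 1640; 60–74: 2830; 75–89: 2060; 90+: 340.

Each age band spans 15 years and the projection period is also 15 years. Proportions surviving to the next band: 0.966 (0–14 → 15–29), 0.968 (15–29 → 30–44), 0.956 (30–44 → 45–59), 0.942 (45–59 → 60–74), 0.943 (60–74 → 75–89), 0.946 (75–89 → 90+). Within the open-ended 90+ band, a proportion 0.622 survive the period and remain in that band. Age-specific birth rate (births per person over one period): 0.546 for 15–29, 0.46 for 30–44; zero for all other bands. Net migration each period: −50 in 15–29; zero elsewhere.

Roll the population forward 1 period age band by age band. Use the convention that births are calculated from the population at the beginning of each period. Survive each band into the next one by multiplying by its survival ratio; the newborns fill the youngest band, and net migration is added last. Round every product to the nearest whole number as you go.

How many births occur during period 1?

2050

(Groups numbered youngest = 1 to oldest = 7.)
Period 1:
Births: 2120 × 0.546 = 1158 ; 1940 × 0.46 = 892 — total 2050
Group 2: 400 × 0.966 = 386
Group 3: 2120 × 0.968 = 2052
Group 4: 1940 × 0.956 = 1855
Group 5: 1640 × 0.942 = 1545
Group 6: 2830 × 0.943 = 2669
Group 7: 2060 × 0.946 + 340 × 0.622 = 1949 + 211 = 2160
Net migration: Group 2 − 50 → 336
End of period: [2050, 336, 2052, 1855, 1545, 2669, 2160]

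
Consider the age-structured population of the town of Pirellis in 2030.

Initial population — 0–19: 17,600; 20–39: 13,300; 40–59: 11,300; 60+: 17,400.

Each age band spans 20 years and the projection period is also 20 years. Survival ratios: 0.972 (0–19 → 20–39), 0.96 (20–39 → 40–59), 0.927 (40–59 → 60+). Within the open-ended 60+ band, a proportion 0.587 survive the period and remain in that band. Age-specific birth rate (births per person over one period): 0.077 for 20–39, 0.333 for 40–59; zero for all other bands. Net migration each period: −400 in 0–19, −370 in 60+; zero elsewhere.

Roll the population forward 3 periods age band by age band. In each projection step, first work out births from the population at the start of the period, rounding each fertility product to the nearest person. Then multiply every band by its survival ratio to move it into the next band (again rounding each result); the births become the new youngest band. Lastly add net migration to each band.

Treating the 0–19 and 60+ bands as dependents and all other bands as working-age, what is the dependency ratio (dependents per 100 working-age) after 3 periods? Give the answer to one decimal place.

372.7

Call the groups 1 to 4, youngest first.
Period 1:
Births: 13300 * 0.077 = 1024, 11300 * 0.333 = 3763 → 4787
Group 2: 17600 * 0.972 = 17107
Group 3: 13300 * 0.96 = 12768
Group 4: 11300 * 0.927 + 17400 * 0.587 = 10475 + 10214 = 20689
Net migration: Group 1 − 400 → 4387; Group 4 − 370 → 20319
→ [4387, 17107, 12768, 20319]
Period 2:
Births: 17107 * 0.077 = 1317, 12768 * 0.333 = 4252 → 5569
Group 2: 4387 * 0.972 = 4264
Group 3: 17107 * 0.96 = 16423
Group 4: 12768 * 0.927 + 20319 * 0.587 = 11836 + 11927 = 23763
Net migration: Group 1 − 400 → 5169; Group 4 − 370 → 23393
→ [5169, 4264, 16423, 23393]
Period 3:
Births: 4264 * 0.077 = 328, 16423 * 0.333 = 5469 → 5797
Group 2: 5169 * 0.972 = 5024
Group 3: 4264 * 0.96 = 4093
Group 4: 16423 * 0.927 + 23393 * 0.587 = 15224 + 13732 = 28956
Net migration: Group 1 − 400 → 5397; Group 4 − 370 → 28586
→ [5397, 5024, 4093, 28586]
Dependents (band 0–19 + band 60+) = 5397 + 28586 = 33983; working-age = 9117; ratio = 33983/9117 × 100 = 372.7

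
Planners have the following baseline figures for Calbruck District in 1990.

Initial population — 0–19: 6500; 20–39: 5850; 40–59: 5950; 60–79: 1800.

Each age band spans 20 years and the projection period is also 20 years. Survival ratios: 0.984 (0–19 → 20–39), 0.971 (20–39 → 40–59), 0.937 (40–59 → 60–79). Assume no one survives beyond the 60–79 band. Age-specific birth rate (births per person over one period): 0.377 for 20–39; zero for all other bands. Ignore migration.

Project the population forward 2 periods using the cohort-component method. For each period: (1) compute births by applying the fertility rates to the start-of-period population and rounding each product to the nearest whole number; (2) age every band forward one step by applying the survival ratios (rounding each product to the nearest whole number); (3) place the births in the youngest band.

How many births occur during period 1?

2205

Call the bands 1 to 4, youngest first.
[period 1]
Births: 5850 * 0.377 = 2205
Band 2: 6500 * 0.984 = 6396
Band 3: 5850 * 0.971 = 5680
Band 4: 5950 * 0.937 = 5575
→ [2205, 6396, 5680, 5575]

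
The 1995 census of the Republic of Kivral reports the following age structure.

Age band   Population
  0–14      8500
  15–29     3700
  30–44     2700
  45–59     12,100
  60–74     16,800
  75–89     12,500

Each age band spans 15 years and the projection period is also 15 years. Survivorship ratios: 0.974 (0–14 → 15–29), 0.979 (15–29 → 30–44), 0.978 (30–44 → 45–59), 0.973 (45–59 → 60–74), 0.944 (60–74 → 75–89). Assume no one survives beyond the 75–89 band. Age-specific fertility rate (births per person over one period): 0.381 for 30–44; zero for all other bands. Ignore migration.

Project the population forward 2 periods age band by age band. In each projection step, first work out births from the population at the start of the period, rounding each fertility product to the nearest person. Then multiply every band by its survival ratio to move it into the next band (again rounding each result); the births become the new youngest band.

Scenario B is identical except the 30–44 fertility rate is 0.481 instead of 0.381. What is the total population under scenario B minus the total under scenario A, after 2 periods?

Let group 1 be 0–14 through group 6 = 75–89.
— Period 1 —
Births: 2700 × 0.381 = 1029
Group 2: 8500 × 0.974 = 8279
Group 3: 3700 × 0.979 = 3622
Group 4: 2700 × 0.978 = 2641
Group 5: 12100 × 0.973 = 11773
Group 6: 16800 × 0.944 = 15859
End of period: [1029, 8279, 3622, 2641, 11773, 15859]
— Period 2 —
Births: 3622 × 0.381 = 1380
Group 2: 1029 × 0.974 = 1002
Group 3: 8279 × 0.979 = 8105
Group 4: 3622 × 0.978 = 3542
Group 5: 2641 × 0.973 = 2570
Group 6: 11773 × 0.944 = 11114
End of period: [1380, 1002, 8105, 3542, 2570, 11114]
Scenario A total after 2 periods: 27713
Scenario B projection —
— Period 1 —
Births: 2700 × 0.481 = 1299
Group 2: 8500 × 0.974 = 8279
Group 3: 3700 × 0.979 = 3622
Group 4: 2700 × 0.978 = 2641
Group 5: 12100 × 0.973 = 11773
Group 6: 16800 × 0.944 = 15859
End of period: [1299, 8279, 3622, 2641, 11773, 15859]
— Period 2 —
Births: 3622 × 0.481 = 1742
Group 2: 1299 × 0.974 = 1265
Group 3: 8279 × 0.979 = 8105
Group 4: 3622 × 0.978 = 3542
Group 5: 2641 × 0.973 = 2570
Group 6: 11773 × 0.944 = 11114
End of period: [1742, 1265, 8105, 3542, 2570, 11114]
Scenario B total after 2 periods: 28338
Difference B − A = 28338 − 27713 = 625

625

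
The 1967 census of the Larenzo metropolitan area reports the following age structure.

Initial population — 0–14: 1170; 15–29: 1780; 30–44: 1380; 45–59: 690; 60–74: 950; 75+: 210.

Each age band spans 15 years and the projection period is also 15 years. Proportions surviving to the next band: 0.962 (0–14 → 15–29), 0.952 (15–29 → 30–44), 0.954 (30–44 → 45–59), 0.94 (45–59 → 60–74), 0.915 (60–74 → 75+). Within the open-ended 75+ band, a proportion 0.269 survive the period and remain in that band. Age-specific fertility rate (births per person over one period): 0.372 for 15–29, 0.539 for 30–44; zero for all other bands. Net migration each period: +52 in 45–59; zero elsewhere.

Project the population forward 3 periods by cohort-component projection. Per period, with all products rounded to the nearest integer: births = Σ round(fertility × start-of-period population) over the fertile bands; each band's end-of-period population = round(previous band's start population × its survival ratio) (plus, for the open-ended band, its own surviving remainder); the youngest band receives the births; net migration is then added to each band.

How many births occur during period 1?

After projecting period 1:
Births: 1780 * 0.372 = 662  |  1380 * 0.539 = 744 → total 1406
15–29: 1170 * 0.962 = 1126
30–44: 1780 * 0.952 = 1695
45–59: 1380 * 0.954 = 1317
60–74: 690 * 0.94 = 649
75+: 950 * 0.915 + 210 * 0.269 = 869 + 56 = 925
Net migration: 45–59 + 52 → 1369
End of period: [1406, 1126, 1695, 1369, 649, 925]

1406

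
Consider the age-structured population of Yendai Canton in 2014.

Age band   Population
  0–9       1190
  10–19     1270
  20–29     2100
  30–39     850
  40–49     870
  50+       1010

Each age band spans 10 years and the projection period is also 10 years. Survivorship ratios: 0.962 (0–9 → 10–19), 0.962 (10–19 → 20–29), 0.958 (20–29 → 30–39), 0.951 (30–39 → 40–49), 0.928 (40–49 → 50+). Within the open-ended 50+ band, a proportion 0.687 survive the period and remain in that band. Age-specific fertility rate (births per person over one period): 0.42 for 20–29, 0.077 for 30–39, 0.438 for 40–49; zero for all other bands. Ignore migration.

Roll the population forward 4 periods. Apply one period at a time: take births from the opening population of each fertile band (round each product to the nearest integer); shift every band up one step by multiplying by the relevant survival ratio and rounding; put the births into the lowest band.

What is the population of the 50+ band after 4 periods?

Numbering the bands 1..6 from youngest to oldest:
After projecting period 1:
Births: 2100 × 0.42 = 882, 850 × 0.077 = 65, 870 × 0.438 = 381 — total 1328
Band 2: 1190 × 0.962 = 1145
Band 3: 1270 × 0.962 = 1222
Band 4: 2100 × 0.958 = 2012
Band 5: 850 × 0.951 = 808
Band 6: 870 × 0.928 + 1010 × 0.687 = 807 + 694 = 1501
Giving 1328 / 1145 / 1222 / 2012 / 808 / 1501.
After projecting period 2:
Births: 1222 × 0.42 = 513, 2012 × 0.077 = 155, 808 × 0.438 = 354 — total 1022
Band 2: 1328 × 0.962 = 1278
Band 3: 1145 × 0.962 = 1101
Band 4: 1222 × 0.958 = 1171
Band 5: 2012 × 0.951 = 1913
Band 6: 808 × 0.928 + 1501 × 0.687 = 750 + 1031 = 1781
Giving 1022 / 1278 / 1101 / 1171 / 1913 / 1781.
After projecting period 3:
Births: 1101 × 0.42 = 462, 1171 × 0.077 = 90, 1913 × 0.438 = 838 — total 1390
Band 2: 1022 × 0.962 = 983
Band 3: 1278 × 0.962 = 1229
Band 4: 1101 × 0.958 = 1055
Band 5: 1171 × 0.951 = 1114
Band 6: 1913 × 0.928 + 1781 × 0.687 = 1775 + 1224 = 2999
Giving 1390 / 983 / 1229 / 1055 / 1114 / 2999.
After projecting period 4:
Births: 1229 × 0.42 = 516, 1055 × 0.077 = 81, 1114 × 0.438 = 488 — total 1085
Band 2: 1390 × 0.962 = 1337
Band 3: 983 × 0.962 = 946
Band 4: 1229 × 0.958 = 1177
Band 5: 1055 × 0.951 = 1003
Band 6: 1114 × 0.928 + 2999 × 0.687 = 1034 + 2060 = 3094
Giving 1085 / 1337 / 946 / 1177 / 1003 / 3094.

3094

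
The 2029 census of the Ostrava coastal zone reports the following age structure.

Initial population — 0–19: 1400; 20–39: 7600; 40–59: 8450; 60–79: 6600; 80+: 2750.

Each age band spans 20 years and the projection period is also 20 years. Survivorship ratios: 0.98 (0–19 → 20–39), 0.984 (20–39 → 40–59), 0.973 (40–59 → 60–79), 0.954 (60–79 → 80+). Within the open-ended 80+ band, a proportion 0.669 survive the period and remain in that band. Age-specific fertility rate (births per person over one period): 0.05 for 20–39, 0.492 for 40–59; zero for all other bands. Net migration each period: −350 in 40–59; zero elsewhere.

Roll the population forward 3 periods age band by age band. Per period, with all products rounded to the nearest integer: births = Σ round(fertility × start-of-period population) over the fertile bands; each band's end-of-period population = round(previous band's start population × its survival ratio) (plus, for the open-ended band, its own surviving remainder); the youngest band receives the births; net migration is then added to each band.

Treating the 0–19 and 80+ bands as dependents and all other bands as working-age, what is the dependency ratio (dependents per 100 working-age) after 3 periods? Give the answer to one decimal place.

Let band 1 be 0–19 through band 5 = 80+.
Period 1:
Births: 7600 * 0.05 = 380  |  8450 * 0.492 = 4157 — total 4537
Band 2: 1400 * 0.98 = 1372
Band 3: 7600 * 0.984 = 7478
Band 4: 8450 * 0.973 = 8222
Band 5: 6600 * 0.954 + 2750 * 0.669 = 6296 + 1840 = 8136
Net migration: Band 3 − 350 → 7128
End of period: [4537, 1372, 7128, 8222, 8136]
Period 2:
Births: 1372 * 0.05 = 69  |  7128 * 0.492 = 3507 — total 3576
Band 2: 4537 * 0.98 = 4446
Band 3: 1372 * 0.984 = 1350
Band 4: 7128 * 0.973 = 6936
Band 5: 8222 * 0.954 + 8136 * 0.669 = 7844 + 5443 = 13287
Net migration: Band 3 − 350 → 1000
End of period: [3576, 4446, 1000, 6936, 13287]
Period 3:
Births: 4446 * 0.05 = 222  |  1000 * 0.492 = 492 — total 714
Band 2: 3576 * 0.98 = 3504
Band 3: 4446 * 0.984 = 4375
Band 4: 1000 * 0.973 = 973
Band 5: 6936 * 0.954 + 13287 * 0.669 = 6617 + 8889 = 15506
Net migration: Band 3 − 350 → 4025
End of period: [714, 3504, 4025, 973, 15506]
Dependents (band 0–19 + band 80+) = 714 + 15506 = 16220; working-age = 8502; ratio = 16220/8502 × 100 = 190.8

190.8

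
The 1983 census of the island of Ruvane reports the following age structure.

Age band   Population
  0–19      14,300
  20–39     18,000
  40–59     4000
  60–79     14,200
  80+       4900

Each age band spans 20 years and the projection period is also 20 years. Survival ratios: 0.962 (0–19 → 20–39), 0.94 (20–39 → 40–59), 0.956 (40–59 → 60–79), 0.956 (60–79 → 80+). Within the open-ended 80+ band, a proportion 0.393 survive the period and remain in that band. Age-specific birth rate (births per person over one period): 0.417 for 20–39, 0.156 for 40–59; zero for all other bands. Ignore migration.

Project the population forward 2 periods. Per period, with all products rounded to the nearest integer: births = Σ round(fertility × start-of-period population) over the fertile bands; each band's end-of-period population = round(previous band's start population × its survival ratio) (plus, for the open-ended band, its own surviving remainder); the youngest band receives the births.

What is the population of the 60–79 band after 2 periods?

Call the bands 1 to 5, youngest first.
Period 1:
Births: 18000 × 0.417 = 7506  |  4000 × 0.156 = 624 ⇒ total 8130
Band 2: 14300 × 0.962 = 13757
Band 3: 18000 × 0.94 = 16920
Band 4: 4000 × 0.956 = 3824
Band 5: 14200 × 0.956 + 4900 × 0.393 = 13575 + 1926 = 15501
Giving 8130 / 13757 / 16920 / 3824 / 15501.
Period 2:
Births: 13757 × 0.417 = 5737  |  16920 × 0.156 = 2640 ⇒ total 8377
Band 2: 8130 × 0.962 = 7821
Band 3: 13757 × 0.94 = 12932
Band 4: 16920 × 0.956 = 16176
Band 5: 3824 × 0.956 + 15501 × 0.393 = 3656 + 6092 = 9748
Giving 8377 / 7821 / 12932 / 16176 / 9748.

16176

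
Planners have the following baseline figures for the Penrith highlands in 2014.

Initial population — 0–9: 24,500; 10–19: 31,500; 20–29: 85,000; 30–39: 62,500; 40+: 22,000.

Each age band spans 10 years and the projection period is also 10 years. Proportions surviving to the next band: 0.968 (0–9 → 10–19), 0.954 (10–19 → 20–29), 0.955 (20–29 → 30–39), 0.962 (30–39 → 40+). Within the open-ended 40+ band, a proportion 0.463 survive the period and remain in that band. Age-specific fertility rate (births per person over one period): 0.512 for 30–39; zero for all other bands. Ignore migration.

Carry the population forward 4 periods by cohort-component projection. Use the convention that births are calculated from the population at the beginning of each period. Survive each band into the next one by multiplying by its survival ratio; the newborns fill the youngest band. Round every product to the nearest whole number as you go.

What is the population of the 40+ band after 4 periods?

57287

After projecting period 1:
Births: 62500 × 0.512 = 32000
10–19: 24500 × 0.968 = 23716
20–29: 31500 × 0.954 = 30051
30–39: 85000 × 0.955 = 81175
40+: 62500 × 0.962 + 22000 × 0.463 = 60125 + 10186 = 70311
→ [32000, 23716, 30051, 81175, 70311]
After projecting period 2:
Births: 81175 × 0.512 = 41562
10–19: 32000 × 0.968 = 30976
20–29: 23716 × 0.954 = 22625
30–39: 30051 × 0.955 = 28699
40+: 81175 × 0.962 + 70311 × 0.463 = 78090 + 32554 = 110644
→ [41562, 30976, 22625, 28699, 110644]
After projecting period 3:
Births: 28699 × 0.512 = 14694
10–19: 41562 × 0.968 = 40232
20–29: 30976 × 0.954 = 29551
30–39: 22625 × 0.955 = 21607
40+: 28699 × 0.962 + 110644 × 0.463 = 27608 + 51228 = 78836
→ [14694, 40232, 29551, 21607, 78836]
After projecting period 4:
Births: 21607 × 0.512 = 11063
10–19: 14694 × 0.968 = 14224
20–29: 40232 × 0.954 = 38381
30–39: 29551 × 0.955 = 28221
40+: 21607 × 0.962 + 78836 × 0.463 = 20786 + 36501 = 57287
→ [11063, 14224, 38381, 28221, 57287]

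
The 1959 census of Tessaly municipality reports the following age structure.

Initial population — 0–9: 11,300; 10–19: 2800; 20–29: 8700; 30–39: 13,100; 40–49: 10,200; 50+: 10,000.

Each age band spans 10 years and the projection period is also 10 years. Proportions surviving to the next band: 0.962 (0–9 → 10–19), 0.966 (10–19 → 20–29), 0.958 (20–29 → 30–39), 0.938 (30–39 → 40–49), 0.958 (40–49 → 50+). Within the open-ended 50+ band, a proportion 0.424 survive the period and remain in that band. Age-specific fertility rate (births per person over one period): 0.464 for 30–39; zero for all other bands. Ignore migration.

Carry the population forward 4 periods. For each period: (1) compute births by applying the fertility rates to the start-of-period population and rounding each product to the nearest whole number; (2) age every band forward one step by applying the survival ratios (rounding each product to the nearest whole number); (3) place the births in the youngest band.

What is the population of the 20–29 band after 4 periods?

3594

Call the bands 1 to 6, youngest first.
After projecting period 1:
Births: 13100 × 0.464 = 6078
Band 2: 11300 × 0.962 = 10871
Band 3: 2800 × 0.966 = 2705
Band 4: 8700 × 0.958 = 8335
Band 5: 13100 × 0.938 = 12288
Band 6: 10200 × 0.958 + 10000 × 0.424 = 9772 + 4240 = 14012
Giving 6078 / 10871 / 2705 / 8335 / 12288 / 14012.
After projecting period 2:
Births: 8335 × 0.464 = 3867
Band 2: 6078 × 0.962 = 5847
Band 3: 10871 × 0.966 = 10501
Band 4: 2705 × 0.958 = 2591
Band 5: 8335 × 0.938 = 7818
Band 6: 12288 × 0.958 + 14012 × 0.424 = 11772 + 5941 = 17713
Giving 3867 / 5847 / 10501 / 2591 / 7818 / 17713.
After projecting period 3:
Births: 2591 × 0.464 = 1202
Band 2: 3867 × 0.962 = 3720
Band 3: 5847 × 0.966 = 5648
Band 4: 10501 × 0.958 = 10060
Band 5: 2591 × 0.938 = 2430
Band 6: 7818 × 0.958 + 17713 × 0.424 = 7490 + 7510 = 15000
Giving 1202 / 3720 / 5648 / 10060 / 2430 / 15000.
After projecting period 4:
Births: 10060 × 0.464 = 4668
Band 2: 1202 × 0.962 = 1156
Band 3: 3720 × 0.966 = 3594
Band 4: 5648 × 0.958 = 5411
Band 5: 10060 × 0.938 = 9436
Band 6: 2430 × 0.958 + 15000 × 0.424 = 2328 + 6360 = 8688
Giving 4668 / 1156 / 3594 / 5411 / 9436 / 8688.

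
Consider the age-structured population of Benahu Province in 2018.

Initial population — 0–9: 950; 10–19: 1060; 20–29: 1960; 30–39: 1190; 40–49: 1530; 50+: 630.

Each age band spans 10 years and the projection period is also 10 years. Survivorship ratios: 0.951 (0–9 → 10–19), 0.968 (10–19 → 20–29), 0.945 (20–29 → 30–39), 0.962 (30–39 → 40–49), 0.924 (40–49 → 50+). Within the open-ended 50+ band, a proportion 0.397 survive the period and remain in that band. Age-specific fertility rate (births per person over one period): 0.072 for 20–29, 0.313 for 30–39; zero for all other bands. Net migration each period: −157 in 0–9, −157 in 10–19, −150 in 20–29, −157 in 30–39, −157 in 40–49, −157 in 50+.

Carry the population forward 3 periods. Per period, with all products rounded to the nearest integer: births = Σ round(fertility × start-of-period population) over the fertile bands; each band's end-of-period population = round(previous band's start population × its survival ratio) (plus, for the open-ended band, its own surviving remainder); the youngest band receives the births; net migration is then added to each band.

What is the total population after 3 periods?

2995

Let group 1 be 0–9 through group 6 = 50+.
[period 1]
Births: 1960 * 0.072 = 141 ; 1190 * 0.313 = 372 → total 513
Group 2: 950 * 0.951 = 903
Group 3: 1060 * 0.968 = 1026
Group 4: 1960 * 0.945 = 1852
Group 5: 1190 * 0.962 = 1145
Group 6: 1530 * 0.924 + 630 * 0.397 = 1414 + 250 = 1664
Net migration: Group 1 − 157 → 356; Group 2 − 157 → 746; Group 3 − 150 → 876; Group 4 − 157 → 1695; Group 5 − 157 → 988; Group 6 − 157 → 1507
→ [356, 746, 876, 1695, 988, 1507]
[period 2]
Births: 876 * 0.072 = 63 ; 1695 * 0.313 = 531 → total 594
Group 2: 356 * 0.951 = 339
Group 3: 746 * 0.968 = 722
Group 4: 876 * 0.945 = 828
Group 5: 1695 * 0.962 = 1631
Group 6: 988 * 0.924 + 1507 * 0.397 = 913 + 598 = 1511
Net migration: Group 1 − 157 → 437; Group 2 − 157 → 182; Group 3 − 150 → 572; Group 4 − 157 → 671; Group 5 − 157 → 1474; Group 6 − 157 → 1354
→ [437, 182, 572, 671, 1474, 1354]
[period 3]
Births: 572 * 0.072 = 41 ; 671 * 0.313 = 210 → total 251
Group 2: 437 * 0.951 = 416
Group 3: 182 * 0.968 = 176
Group 4: 572 * 0.945 = 541
Group 5: 671 * 0.962 = 646
Group 6: 1474 * 0.924 + 1354 * 0.397 = 1362 + 538 = 1900
Net migration: Group 1 − 157 → 94; Group 2 − 157 → 259; Group 3 − 150 → 26; Group 4 − 157 → 384; Group 5 − 157 → 489; Group 6 − 157 → 1743
→ [94, 259, 26, 384, 489, 1743]
Total after period 3: 94 + 259 + 26 + 384 + 489 + 1743 = 2995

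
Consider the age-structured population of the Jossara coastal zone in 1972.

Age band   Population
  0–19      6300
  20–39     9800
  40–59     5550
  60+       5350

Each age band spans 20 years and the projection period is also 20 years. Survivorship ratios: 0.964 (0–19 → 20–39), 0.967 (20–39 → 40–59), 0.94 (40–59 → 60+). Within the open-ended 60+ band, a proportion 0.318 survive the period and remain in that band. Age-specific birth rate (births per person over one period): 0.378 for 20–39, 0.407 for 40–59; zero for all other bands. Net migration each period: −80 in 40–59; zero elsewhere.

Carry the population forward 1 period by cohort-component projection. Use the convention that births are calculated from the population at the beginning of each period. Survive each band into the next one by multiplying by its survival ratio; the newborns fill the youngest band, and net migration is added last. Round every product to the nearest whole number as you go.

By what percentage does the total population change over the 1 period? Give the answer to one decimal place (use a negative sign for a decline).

— Period 1 —
Births: 9800 × 0.378 = 3704 ; 5550 × 0.407 = 2259 → total 5963
20–39: 6300 × 0.964 = 6073
40–59: 9800 × 0.967 = 9477
60+: 5550 × 0.94 + 5350 × 0.318 = 5217 + 1701 = 6918
Net migration: 40–59 − 80 → 9397
End of period: [5963, 6073, 9397, 6918]
Total: 27000 → 28351; change = 1351; percentage change = 5.0%

5.0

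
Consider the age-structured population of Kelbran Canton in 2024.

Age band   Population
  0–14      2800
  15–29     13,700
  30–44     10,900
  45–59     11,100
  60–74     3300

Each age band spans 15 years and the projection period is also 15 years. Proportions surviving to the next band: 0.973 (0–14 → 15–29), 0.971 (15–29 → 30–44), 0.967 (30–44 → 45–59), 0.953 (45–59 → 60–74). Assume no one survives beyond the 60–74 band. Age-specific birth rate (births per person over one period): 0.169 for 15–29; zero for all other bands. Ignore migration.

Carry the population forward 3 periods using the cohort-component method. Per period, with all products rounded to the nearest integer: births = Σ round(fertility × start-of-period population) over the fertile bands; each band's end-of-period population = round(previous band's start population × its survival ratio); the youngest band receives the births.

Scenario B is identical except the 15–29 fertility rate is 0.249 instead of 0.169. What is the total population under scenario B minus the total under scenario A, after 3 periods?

1693

Numbering the groups 1..5 from youngest to oldest:
Period 1.
Births: 13700 * 0.169 = 2315
Group 2: 2800 * 0.973 = 2724
Group 3: 13700 * 0.971 = 13303
Group 4: 10900 * 0.967 = 10540
Group 5: 11100 * 0.953 = 10578
→ [2315, 2724, 13303, 10540, 10578]
Period 2.
Births: 2724 * 0.169 = 460
Group 2: 2315 * 0.973 = 2252
Group 3: 2724 * 0.971 = 2645
Group 4: 13303 * 0.967 = 12864
Group 5: 10540 * 0.953 = 10045
→ [460, 2252, 2645, 12864, 10045]
Period 3.
Births: 2252 * 0.169 = 381
Group 2: 460 * 0.973 = 448
Group 3: 2252 * 0.971 = 2187
Group 4: 2645 * 0.967 = 2558
Group 5: 12864 * 0.953 = 12259
→ [381, 448, 2187, 2558, 12259]
Scenario A total after 3 periods: 17833
Scenario B projection —
Period 1.
Births: 13700 * 0.249 = 3411
Group 2: 2800 * 0.973 = 2724
Group 3: 13700 * 0.971 = 13303
Group 4: 10900 * 0.967 = 10540
Group 5: 11100 * 0.953 = 10578
→ [3411, 2724, 13303, 10540, 10578]
Period 2.
Births: 2724 * 0.249 = 678
Group 2: 3411 * 0.973 = 3319
Group 3: 2724 * 0.971 = 2645
Group 4: 13303 * 0.967 = 12864
Group 5: 10540 * 0.953 = 10045
→ [678, 3319, 2645, 12864, 10045]
Period 3.
Births: 3319 * 0.249 = 826
Group 2: 678 * 0.973 = 660
Group 3: 3319 * 0.971 = 3223
Group 4: 2645 * 0.967 = 2558
Group 5: 12864 * 0.953 = 12259
→ [826, 660, 3223, 2558, 12259]
Scenario B total after 3 periods: 19526
Difference B − A = 19526 − 17833 = 1693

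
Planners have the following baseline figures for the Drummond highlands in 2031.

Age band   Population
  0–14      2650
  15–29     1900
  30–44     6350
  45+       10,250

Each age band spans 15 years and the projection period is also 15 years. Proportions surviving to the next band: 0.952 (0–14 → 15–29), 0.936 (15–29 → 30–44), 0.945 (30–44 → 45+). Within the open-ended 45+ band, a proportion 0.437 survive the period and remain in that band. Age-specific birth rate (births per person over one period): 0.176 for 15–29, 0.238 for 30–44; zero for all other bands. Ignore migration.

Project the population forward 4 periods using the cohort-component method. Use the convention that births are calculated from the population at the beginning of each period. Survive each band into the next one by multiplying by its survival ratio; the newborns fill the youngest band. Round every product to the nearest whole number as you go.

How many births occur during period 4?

— Period 1 —
Births: 1900 * 0.176 = 334, 6350 * 0.238 = 1511 → 1845
15–29: 2650 * 0.952 = 2523
30–44: 1900 * 0.936 = 1778
45+: 6350 * 0.945 + 10250 * 0.437 = 6001 + 4479 = 10480
Population now: 0–14=1845, 15–29=2523, 30–44=1778, 45+=10480
— Period 2 —
Births: 2523 * 0.176 = 444, 1778 * 0.238 = 423 → 867
15–29: 1845 * 0.952 = 1756
30–44: 2523 * 0.936 = 2362
45+: 1778 * 0.945 + 10480 * 0.437 = 1680 + 4580 = 6260
Population now: 0–14=867, 15–29=1756, 30–44=2362, 45+=6260
— Period 3 —
Births: 1756 * 0.176 = 309, 2362 * 0.238 = 562 → 871
15–29: 867 * 0.952 = 825
30–44: 1756 * 0.936 = 1644
45+: 2362 * 0.945 + 6260 * 0.437 = 2232 + 2736 = 4968
Population now: 0–14=871, 15–29=825, 30–44=1644, 45+=4968
— Period 4 —
Births: 825 * 0.176 = 145, 1644 * 0.238 = 391 → 536
15–29: 871 * 0.952 = 829
30–44: 825 * 0.936 = 772
45+: 1644 * 0.945 + 4968 * 0.437 = 1554 + 2171 = 3725
Population now: 0–14=536, 15–29=829, 30–44=772, 45+=3725

536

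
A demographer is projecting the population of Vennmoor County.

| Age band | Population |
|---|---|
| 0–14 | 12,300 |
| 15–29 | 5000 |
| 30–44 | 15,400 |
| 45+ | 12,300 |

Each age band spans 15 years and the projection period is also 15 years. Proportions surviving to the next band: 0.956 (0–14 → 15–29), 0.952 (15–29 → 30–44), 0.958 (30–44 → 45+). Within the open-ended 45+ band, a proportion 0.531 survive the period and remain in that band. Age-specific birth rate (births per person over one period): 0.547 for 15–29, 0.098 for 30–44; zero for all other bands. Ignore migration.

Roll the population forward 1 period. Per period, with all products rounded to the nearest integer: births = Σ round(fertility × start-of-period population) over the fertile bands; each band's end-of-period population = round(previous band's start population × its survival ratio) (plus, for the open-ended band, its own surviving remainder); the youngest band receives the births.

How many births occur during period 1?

Numbering the groups 1..4 from youngest to oldest:
After projecting period 1:
Births: 5000 × 0.547 = 2735, 15400 × 0.098 = 1509 ⇒ total 4244
Group 2: 12300 × 0.956 = 11759
Group 3: 5000 × 0.952 = 4760
Group 4: 15400 × 0.958 + 12300 × 0.531 = 14753 + 6531 = 21284
Giving 4244 / 11759 / 4760 / 21284.

4244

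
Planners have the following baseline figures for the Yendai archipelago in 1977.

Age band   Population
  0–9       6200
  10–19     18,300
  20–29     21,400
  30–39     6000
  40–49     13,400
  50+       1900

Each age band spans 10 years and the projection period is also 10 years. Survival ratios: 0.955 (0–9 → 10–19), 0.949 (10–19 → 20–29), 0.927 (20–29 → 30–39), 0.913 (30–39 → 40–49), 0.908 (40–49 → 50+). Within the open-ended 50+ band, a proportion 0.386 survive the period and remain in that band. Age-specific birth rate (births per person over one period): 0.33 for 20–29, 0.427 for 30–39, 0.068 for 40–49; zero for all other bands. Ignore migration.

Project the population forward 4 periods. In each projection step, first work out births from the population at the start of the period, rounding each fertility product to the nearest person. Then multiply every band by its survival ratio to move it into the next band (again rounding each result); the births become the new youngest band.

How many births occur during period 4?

Let group 1 be 0–9 through group 6 = 50+.
Period 1:
Births: 21400 * 0.33 = 7062 ; 6000 * 0.427 = 2562 ; 13400 * 0.068 = 911 ⇒ total 10535
Group 2: 6200 * 0.955 = 5921
Group 3: 18300 * 0.949 = 17367
Group 4: 21400 * 0.927 = 19838
Group 5: 6000 * 0.913 = 5478
Group 6: 13400 * 0.908 + 1900 * 0.386 = 12167 + 733 = 12900
Giving 10535 / 5921 / 17367 / 19838 / 5478 / 12900.
Period 2:
Births: 17367 * 0.33 = 5731 ; 19838 * 0.427 = 8471 ; 5478 * 0.068 = 373 ⇒ total 14575
Group 2: 10535 * 0.955 = 10061
Group 3: 5921 * 0.949 = 5619
Group 4: 17367 * 0.927 = 16099
Group 5: 19838 * 0.913 = 18112
Group 6: 5478 * 0.908 + 12900 * 0.386 = 4974 + 4979 = 9953
Giving 14575 / 10061 / 5619 / 16099 / 18112 / 9953.
Period 3:
Births: 5619 * 0.33 = 1854 ; 16099 * 0.427 = 6874 ; 18112 * 0.068 = 1232 ⇒ total 9960
Group 2: 14575 * 0.955 = 13919
Group 3: 10061 * 0.949 = 9548
Group 4: 5619 * 0.927 = 5209
Group 5: 16099 * 0.913 = 14698
Group 6: 18112 * 0.908 + 9953 * 0.386 = 16446 + 3842 = 20288
Giving 9960 / 13919 / 9548 / 5209 / 14698 / 20288.
Period 4:
Births: 9548 * 0.33 = 3151 ; 5209 * 0.427 = 2224 ; 14698 * 0.068 = 999 ⇒ total 6374
Group 2: 9960 * 0.955 = 9512
Group 3: 13919 * 0.949 = 13209
Group 4: 9548 * 0.927 = 8851
Group 5: 5209 * 0.913 = 4756
Group 6: 14698 * 0.908 + 20288 * 0.386 = 13346 + 7831 = 21177
Giving 6374 / 9512 / 13209 / 8851 / 4756 / 21177.

6374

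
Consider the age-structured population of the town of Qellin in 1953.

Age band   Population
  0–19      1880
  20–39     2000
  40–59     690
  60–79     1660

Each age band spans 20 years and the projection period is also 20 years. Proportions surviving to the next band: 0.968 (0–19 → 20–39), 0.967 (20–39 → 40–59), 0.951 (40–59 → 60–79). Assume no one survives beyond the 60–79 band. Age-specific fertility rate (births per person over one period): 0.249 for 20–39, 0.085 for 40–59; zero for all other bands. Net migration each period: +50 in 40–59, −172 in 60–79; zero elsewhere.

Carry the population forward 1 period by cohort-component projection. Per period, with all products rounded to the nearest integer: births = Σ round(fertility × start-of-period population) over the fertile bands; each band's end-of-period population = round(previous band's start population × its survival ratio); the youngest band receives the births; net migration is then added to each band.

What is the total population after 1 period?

Let band 1 be 0–19 through band 4 = 60–79.
After projecting period 1:
Births: 2000 × 0.249 = 498, 690 × 0.085 = 59 — total 557
Band 2: 1880 × 0.968 = 1820
Band 3: 2000 × 0.967 = 1934
Band 4: 690 × 0.951 = 656
Net migration: Band 3 + 50 → 1984; Band 4 − 172 → 484
Population now: 0–19=557, 20–39=1820, 40–59=1984, 60–79=484
Total after period 1: 557 + 1820 + 1984 + 484 = 4845

4845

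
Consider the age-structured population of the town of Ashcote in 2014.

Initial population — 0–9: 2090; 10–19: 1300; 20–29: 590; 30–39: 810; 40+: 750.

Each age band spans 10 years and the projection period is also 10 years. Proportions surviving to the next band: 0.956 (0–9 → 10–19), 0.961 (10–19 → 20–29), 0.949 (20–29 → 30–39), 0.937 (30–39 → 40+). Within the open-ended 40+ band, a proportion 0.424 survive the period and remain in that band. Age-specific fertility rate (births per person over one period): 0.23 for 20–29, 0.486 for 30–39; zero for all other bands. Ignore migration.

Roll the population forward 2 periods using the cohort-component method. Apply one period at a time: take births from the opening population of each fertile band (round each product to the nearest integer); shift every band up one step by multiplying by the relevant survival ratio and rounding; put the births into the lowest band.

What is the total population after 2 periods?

Numbering the bands 1..5 from youngest to oldest:
Period 1:
Births: 590 * 0.23 = 136, 810 * 0.486 = 394 — total 530
Band 2: 2090 * 0.956 = 1998
Band 3: 1300 * 0.961 = 1249
Band 4: 590 * 0.949 = 560
Band 5: 810 * 0.937 + 750 * 0.424 = 759 + 318 = 1077
End of period: [530, 1998, 1249, 560, 1077]
Period 2:
Births: 1249 * 0.23 = 287, 560 * 0.486 = 272 — total 559
Band 2: 530 * 0.956 = 507
Band 3: 1998 * 0.961 = 1920
Band 4: 1249 * 0.949 = 1185
Band 5: 560 * 0.937 + 1077 * 0.424 = 525 + 457 = 982
End of period: [559, 507, 1920, 1185, 982]
Total after period 2: 559 + 507 + 1920 + 1185 + 982 = 5153

5153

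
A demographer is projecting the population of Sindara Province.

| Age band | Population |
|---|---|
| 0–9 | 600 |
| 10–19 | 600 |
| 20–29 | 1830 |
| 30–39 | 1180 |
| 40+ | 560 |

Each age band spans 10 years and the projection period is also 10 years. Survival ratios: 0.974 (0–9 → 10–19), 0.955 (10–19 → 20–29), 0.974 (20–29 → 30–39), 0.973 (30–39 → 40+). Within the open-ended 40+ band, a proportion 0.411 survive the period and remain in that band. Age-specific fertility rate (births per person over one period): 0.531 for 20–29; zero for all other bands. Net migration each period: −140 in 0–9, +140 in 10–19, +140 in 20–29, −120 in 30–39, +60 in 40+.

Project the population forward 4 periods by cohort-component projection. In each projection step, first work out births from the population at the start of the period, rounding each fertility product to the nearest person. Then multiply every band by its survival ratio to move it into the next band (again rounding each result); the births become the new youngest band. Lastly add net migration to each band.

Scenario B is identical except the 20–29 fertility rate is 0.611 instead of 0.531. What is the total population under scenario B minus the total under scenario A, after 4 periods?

418

After projecting period 1:
Births: 1830 × 0.531 = 972
10–19: 600 × 0.974 = 584
20–29: 600 × 0.955 = 573
30–39: 1830 × 0.974 = 1782
40+: 1180 × 0.973 + 560 × 0.411 = 1148 + 230 = 1378
Net migration: 0–9 − 140 → 832; 10–19 + 140 → 724; 20–29 + 140 → 713; 30–39 − 120 → 1662; 40+ + 60 → 1438
→ [832, 724, 713, 1662, 1438]
After projecting period 2:
Births: 713 × 0.531 = 379
10–19: 832 × 0.974 = 810
20–29: 724 × 0.955 = 691
30–39: 713 × 0.974 = 694
40+: 1662 × 0.973 + 1438 × 0.411 = 1617 + 591 = 2208
Net migration: 0–9 − 140 → 239; 10–19 + 140 → 950; 20–29 + 140 → 831; 30–39 − 120 → 574; 40+ + 60 → 2268
→ [239, 950, 831, 574, 2268]
After projecting period 3:
Births: 831 × 0.531 = 441
10–19: 239 × 0.974 = 233
20–29: 950 × 0.955 = 907
30–39: 831 × 0.974 = 809
40+: 574 × 0.973 + 2268 × 0.411 = 559 + 932 = 1491
Net migration: 0–9 − 140 → 301; 10–19 + 140 → 373; 20–29 + 140 → 1047; 30–39 − 120 → 689; 40+ + 60 → 1551
→ [301, 373, 1047, 689, 1551]
After projecting period 4:
Births: 1047 × 0.531 = 556
10–19: 301 × 0.974 = 293
20–29: 373 × 0.955 = 356
30–39: 1047 × 0.974 = 1020
40+: 689 × 0.973 + 1551 × 0.411 = 670 + 637 = 1307
Net migration: 0–9 − 140 → 416; 10–19 + 140 → 433; 20–29 + 140 → 496; 30–39 − 120 → 900; 40+ + 60 → 1367
→ [416, 433, 496, 900, 1367]
Scenario A total after 4 periods: 3612
Scenario B projection —
After projecting period 1:
Births: 1830 × 0.611 = 1118
10–19: 600 × 0.974 = 584
20–29: 600 × 0.955 = 573
30–39: 1830 × 0.974 = 1782
40+: 1180 × 0.973 + 560 × 0.411 = 1148 + 230 = 1378
Net migration: 0–9 − 140 → 978; 10–19 + 140 → 724; 20–29 + 140 → 713; 30–39 − 120 → 1662; 40+ + 60 → 1438
→ [978, 724, 713, 1662, 1438]
After projecting period 2:
Births: 713 × 0.611 = 436
10–19: 978 × 0.974 = 953
20–29: 724 × 0.955 = 691
30–39: 713 × 0.974 = 694
40+: 1662 × 0.973 + 1438 × 0.411 = 1617 + 591 = 2208
Net migration: 0–9 − 140 → 296; 10–19 + 140 → 1093; 20–29 + 140 → 831; 30–39 − 120 → 574; 40+ + 60 → 2268
→ [296, 1093, 831, 574, 2268]
After projecting period 3:
Births: 831 × 0.611 = 508
10–19: 296 × 0.974 = 288
20–29: 1093 × 0.955 = 1044
30–39: 831 × 0.974 = 809
40+: 574 × 0.973 + 2268 × 0.411 = 559 + 932 = 1491
Net migration: 0–9 − 140 → 368; 10–19 + 140 → 428; 20–29 + 140 → 1184; 30–39 − 120 → 689; 40+ + 60 → 1551
→ [368, 428, 1184, 689, 1551]
After projecting period 4:
Births: 1184 × 0.611 = 723
10–19: 368 × 0.974 = 358
20–29: 428 × 0.955 = 409
30–39: 1184 × 0.974 = 1153
40+: 689 × 0.973 + 1551 × 0.411 = 670 + 637 = 1307
Net migration: 0–9 − 140 → 583; 10–19 + 140 → 498; 20–29 + 140 → 549; 30–39 − 120 → 1033; 40+ + 60 → 1367
→ [583, 498, 549, 1033, 1367]
Scenario B total after 4 periods: 4030
Difference B − A = 4030 − 3612 = 418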